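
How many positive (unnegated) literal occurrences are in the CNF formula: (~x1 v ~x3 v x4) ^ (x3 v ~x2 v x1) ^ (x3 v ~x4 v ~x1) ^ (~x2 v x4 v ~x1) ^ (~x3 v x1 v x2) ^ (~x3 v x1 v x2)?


Scan each clause for unnegated literals.
Clause 1: 1 positive; Clause 2: 2 positive; Clause 3: 1 positive; Clause 4: 1 positive; Clause 5: 2 positive; Clause 6: 2 positive.
Total positive literal occurrences = 9.

9


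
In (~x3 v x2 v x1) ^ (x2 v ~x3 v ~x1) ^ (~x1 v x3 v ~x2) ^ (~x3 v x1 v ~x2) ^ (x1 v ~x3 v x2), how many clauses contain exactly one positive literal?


A definite clause has exactly one positive literal.
Clause 1: 2 positive -> not definite
Clause 2: 1 positive -> definite
Clause 3: 1 positive -> definite
Clause 4: 1 positive -> definite
Clause 5: 2 positive -> not definite
Definite clause count = 3.

3


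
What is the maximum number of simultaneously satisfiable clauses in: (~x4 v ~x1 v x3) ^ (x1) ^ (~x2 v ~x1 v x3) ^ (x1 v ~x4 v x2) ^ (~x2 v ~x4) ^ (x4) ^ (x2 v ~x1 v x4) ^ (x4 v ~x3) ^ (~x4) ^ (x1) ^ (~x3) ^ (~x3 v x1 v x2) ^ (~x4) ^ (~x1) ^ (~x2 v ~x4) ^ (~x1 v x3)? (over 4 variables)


Enumerate all 16 truth assignments.
For each, count how many of the 16 clauses are satisfied.
The formula is not fully satisfiable, so the maximum is below 16.
Maximum simultaneously satisfiable clauses = 13.

13


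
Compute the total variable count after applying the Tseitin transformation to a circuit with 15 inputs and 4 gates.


The Tseitin transformation introduces one auxiliary variable per gate.
Total variables = inputs + gates = 15 + 4 = 19.

19


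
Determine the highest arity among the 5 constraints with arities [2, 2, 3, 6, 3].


The arities are: 2, 2, 3, 6, 3.
Scan for the maximum value.
Maximum arity = 6.

6


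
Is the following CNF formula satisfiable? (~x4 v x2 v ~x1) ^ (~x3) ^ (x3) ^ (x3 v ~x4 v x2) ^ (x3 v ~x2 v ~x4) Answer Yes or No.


Check all 16 possible truth assignments.
Number of satisfying assignments found: 0.
The formula is unsatisfiable.

No


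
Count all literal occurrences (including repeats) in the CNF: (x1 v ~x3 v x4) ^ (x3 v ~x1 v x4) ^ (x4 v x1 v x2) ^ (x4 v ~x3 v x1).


Clause lengths: 3, 3, 3, 3.
Sum = 3 + 3 + 3 + 3 = 12.

12


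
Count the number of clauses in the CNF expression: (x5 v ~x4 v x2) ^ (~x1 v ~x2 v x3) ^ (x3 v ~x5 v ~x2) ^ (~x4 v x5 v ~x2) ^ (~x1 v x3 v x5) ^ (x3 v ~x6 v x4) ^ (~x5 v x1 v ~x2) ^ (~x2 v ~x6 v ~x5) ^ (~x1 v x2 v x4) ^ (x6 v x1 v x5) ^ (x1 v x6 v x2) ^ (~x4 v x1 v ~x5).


Each group enclosed in parentheses joined by ^ is one clause.
Counting the conjuncts: 12 clauses.

12


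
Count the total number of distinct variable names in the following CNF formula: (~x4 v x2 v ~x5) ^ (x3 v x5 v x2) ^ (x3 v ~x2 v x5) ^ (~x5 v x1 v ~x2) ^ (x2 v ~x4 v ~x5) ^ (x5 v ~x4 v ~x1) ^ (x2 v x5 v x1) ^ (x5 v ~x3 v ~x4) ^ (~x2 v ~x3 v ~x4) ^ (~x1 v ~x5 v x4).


Identify each distinct variable in the formula.
Variables found: x1, x2, x3, x4, x5.
Total distinct variables = 5.

5


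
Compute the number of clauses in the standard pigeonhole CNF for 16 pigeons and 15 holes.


The PHP encoding has two parts:
1) At-least-one-hole clauses: 16 (one per pigeon, each with 15 literals).
2) At-most-one-pigeon-per-hole clauses: 15 holes * C(16,2) = 15 * 120 = 1800.
Total clauses = 16 + 1800 = 1816.

1816


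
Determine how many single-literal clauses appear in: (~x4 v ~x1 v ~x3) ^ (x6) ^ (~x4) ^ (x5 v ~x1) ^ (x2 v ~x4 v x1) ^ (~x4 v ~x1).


A unit clause contains exactly one literal.
Unit clauses found: (x6), (~x4).
Count = 2.

2


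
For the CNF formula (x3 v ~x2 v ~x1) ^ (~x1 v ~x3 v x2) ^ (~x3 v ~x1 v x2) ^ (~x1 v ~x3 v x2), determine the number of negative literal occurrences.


Scan each clause for negated literals.
Clause 1: 2 negative; Clause 2: 2 negative; Clause 3: 2 negative; Clause 4: 2 negative.
Total negative literal occurrences = 8.

8


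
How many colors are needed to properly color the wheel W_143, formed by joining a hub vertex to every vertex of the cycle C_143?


W_143 consists of the cycle C_143 together with a hub vertex adjacent to every cycle vertex.
The cycle C_143 needs 3 colors (odd cycle -> 3).
The hub is adjacent to every cycle vertex, so it must receive a new color distinct from all of them.
Chromatic number = 3 + 1 = 4.

4


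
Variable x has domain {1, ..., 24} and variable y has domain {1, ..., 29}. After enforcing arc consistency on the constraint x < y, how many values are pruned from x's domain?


For the constraint x < y, x needs a supporting value in y's domain.
x can be at most 28 (one less than y's maximum).
Valid x values from domain: 24 out of 24.
Pruned = 24 - 24 = 0.

0


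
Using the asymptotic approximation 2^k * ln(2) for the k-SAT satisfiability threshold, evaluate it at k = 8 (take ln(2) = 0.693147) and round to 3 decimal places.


Using the asymptotic formula: threshold ~ 2^k * ln(2).
2^8 = 256.
256 * 0.693147 = 177.446.

177.446


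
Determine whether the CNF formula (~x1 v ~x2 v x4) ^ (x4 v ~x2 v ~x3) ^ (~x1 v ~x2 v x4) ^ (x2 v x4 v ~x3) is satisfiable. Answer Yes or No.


Check all 16 possible truth assignments.
Number of satisfying assignments found: 11.
The formula is satisfiable.

Yes


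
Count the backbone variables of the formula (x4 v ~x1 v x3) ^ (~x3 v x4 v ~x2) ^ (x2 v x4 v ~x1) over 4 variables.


Find all satisfying assignments: 11 model(s).
Check which variables have the same value in every model.
No variable is fixed across all models.
Backbone size = 0.

0


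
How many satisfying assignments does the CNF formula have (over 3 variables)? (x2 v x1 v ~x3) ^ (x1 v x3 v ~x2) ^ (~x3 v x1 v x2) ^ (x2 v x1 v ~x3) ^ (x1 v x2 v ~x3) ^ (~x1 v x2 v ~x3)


Enumerate all 8 truth assignments over 3 variables.
Test each against every clause.
Satisfying assignments found: 5.

5


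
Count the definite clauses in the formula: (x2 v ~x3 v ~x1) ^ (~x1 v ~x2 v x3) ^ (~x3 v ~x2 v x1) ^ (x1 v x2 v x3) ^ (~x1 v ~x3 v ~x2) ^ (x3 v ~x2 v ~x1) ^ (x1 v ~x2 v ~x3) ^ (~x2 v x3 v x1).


A definite clause has exactly one positive literal.
Clause 1: 1 positive -> definite
Clause 2: 1 positive -> definite
Clause 3: 1 positive -> definite
Clause 4: 3 positive -> not definite
Clause 5: 0 positive -> not definite
Clause 6: 1 positive -> definite
Clause 7: 1 positive -> definite
Clause 8: 2 positive -> not definite
Definite clause count = 5.

5


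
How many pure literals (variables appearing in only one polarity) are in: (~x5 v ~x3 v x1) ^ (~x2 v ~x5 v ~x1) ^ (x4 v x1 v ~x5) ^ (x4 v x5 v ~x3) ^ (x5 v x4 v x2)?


A pure literal appears in only one polarity across all clauses.
Pure literals: x3 (negative only), x4 (positive only).
Count = 2.

2


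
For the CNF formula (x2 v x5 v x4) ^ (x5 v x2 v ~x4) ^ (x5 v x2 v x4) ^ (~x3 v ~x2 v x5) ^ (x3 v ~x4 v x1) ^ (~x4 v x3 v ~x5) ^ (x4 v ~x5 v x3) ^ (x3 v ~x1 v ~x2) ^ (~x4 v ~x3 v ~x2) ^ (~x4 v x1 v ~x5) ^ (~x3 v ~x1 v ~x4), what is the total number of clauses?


Each group enclosed in parentheses joined by ^ is one clause.
Counting the conjuncts: 11 clauses.

11


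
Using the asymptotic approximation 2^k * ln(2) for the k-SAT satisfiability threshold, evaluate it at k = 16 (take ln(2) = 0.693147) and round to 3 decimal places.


Using the asymptotic formula: threshold ~ 2^k * ln(2).
2^16 = 65536.
65536 * 0.693147 = 45426.082.

45426.082


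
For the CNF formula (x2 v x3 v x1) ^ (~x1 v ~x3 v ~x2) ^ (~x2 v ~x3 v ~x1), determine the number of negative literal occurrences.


Scan each clause for negated literals.
Clause 1: 0 negative; Clause 2: 3 negative; Clause 3: 3 negative.
Total negative literal occurrences = 6.

6


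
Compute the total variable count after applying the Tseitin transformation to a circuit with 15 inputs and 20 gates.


The Tseitin transformation introduces one auxiliary variable per gate.
Total variables = inputs + gates = 15 + 20 = 35.

35


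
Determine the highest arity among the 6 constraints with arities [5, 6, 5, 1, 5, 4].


The arities are: 5, 6, 5, 1, 5, 4.
Scan for the maximum value.
Maximum arity = 6.

6


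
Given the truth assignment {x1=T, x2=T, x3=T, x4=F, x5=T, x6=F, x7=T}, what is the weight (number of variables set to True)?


The weight is the number of variables assigned True.
True variables: x1, x2, x3, x5, x7.
Weight = 5.

5


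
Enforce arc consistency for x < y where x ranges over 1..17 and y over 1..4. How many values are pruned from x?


For the constraint x < y, x needs a supporting value in y's domain.
x can be at most 3 (one less than y's maximum).
Valid x values from domain: 3 out of 17.
Pruned = 17 - 3 = 14.

14


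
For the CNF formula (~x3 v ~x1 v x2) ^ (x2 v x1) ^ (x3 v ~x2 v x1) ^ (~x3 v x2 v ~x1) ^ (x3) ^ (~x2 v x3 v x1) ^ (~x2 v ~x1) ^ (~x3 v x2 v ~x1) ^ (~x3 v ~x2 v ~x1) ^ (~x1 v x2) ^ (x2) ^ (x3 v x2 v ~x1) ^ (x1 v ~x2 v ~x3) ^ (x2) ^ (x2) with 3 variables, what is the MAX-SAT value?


Enumerate all 8 truth assignments.
For each, count how many of the 15 clauses are satisfied.
The formula is not fully satisfiable, so the maximum is below 15.
Maximum simultaneously satisfiable clauses = 14.

14


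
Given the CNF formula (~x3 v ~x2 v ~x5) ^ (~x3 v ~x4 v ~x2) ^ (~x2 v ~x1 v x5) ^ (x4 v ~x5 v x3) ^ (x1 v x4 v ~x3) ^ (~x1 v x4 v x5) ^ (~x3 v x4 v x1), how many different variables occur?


Identify each distinct variable in the formula.
Variables found: x1, x2, x3, x4, x5.
Total distinct variables = 5.

5


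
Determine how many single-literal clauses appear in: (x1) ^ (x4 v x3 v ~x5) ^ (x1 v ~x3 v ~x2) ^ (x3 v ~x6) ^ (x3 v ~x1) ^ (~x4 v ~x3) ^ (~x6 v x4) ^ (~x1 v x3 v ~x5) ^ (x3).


A unit clause contains exactly one literal.
Unit clauses found: (x1), (x3).
Count = 2.

2


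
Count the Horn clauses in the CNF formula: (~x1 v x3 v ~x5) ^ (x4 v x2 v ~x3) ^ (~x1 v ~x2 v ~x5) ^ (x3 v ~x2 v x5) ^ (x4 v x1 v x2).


A Horn clause has at most one positive literal.
Clause 1: 1 positive lit(s) -> Horn
Clause 2: 2 positive lit(s) -> not Horn
Clause 3: 0 positive lit(s) -> Horn
Clause 4: 2 positive lit(s) -> not Horn
Clause 5: 3 positive lit(s) -> not Horn
Total Horn clauses = 2.

2


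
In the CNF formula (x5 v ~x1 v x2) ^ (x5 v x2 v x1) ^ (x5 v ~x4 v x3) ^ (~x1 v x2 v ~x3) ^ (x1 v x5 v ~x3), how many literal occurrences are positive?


Scan each clause for unnegated literals.
Clause 1: 2 positive; Clause 2: 3 positive; Clause 3: 2 positive; Clause 4: 1 positive; Clause 5: 2 positive.
Total positive literal occurrences = 10.

10


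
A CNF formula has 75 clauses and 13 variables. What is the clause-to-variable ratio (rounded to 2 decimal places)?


Clause-to-variable ratio = clauses / variables.
75 / 13 = 5.77.

5.77


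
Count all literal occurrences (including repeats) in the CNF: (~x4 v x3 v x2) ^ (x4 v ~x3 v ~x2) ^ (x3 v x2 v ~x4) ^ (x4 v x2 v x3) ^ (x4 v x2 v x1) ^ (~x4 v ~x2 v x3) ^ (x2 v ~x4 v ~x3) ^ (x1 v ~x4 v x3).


Clause lengths: 3, 3, 3, 3, 3, 3, 3, 3.
Sum = 3 + 3 + 3 + 3 + 3 + 3 + 3 + 3 = 24.

24


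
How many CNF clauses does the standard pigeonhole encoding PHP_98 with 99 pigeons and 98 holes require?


The PHP encoding has two parts:
1) At-least-one-hole clauses: 99 (one per pigeon, each with 98 literals).
2) At-most-one-pigeon-per-hole clauses: 98 holes * C(99,2) = 98 * 4851 = 475398.
Total clauses = 99 + 475398 = 475497.

475497


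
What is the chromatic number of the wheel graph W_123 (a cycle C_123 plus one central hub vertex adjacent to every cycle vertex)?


W_123 consists of the cycle C_123 together with a hub vertex adjacent to every cycle vertex.
The cycle C_123 needs 3 colors (odd cycle -> 3).
The hub is adjacent to every cycle vertex, so it must receive a new color distinct from all of them.
Chromatic number = 3 + 1 = 4.

4


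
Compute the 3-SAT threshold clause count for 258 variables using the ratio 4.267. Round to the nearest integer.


The 3-SAT phase transition occurs at approximately 4.267 clauses per variable.
m = 4.267 * 258 = 1100.886.
Rounded to nearest integer: 1101.

1101


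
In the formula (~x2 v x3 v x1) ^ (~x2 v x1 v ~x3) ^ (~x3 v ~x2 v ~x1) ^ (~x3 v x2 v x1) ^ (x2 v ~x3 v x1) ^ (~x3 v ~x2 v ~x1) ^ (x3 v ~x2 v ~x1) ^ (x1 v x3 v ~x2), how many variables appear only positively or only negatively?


A pure literal appears in only one polarity across all clauses.
No pure literals found.
Count = 0.

0


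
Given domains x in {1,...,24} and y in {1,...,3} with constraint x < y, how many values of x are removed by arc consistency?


For the constraint x < y, x needs a supporting value in y's domain.
x can be at most 2 (one less than y's maximum).
Valid x values from domain: 2 out of 24.
Pruned = 24 - 2 = 22.

22


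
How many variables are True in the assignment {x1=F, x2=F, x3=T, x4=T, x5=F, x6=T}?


The weight is the number of variables assigned True.
True variables: x3, x4, x6.
Weight = 3.

3


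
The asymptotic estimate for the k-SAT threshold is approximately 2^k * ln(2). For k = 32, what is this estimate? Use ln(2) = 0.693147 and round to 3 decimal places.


Using the asymptotic formula: threshold ~ 2^k * ln(2).
2^32 = 4294967296.
4294967296 * 0.693147 = 2977043696.321.

2977043696.321


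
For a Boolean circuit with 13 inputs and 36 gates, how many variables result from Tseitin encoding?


The Tseitin transformation introduces one auxiliary variable per gate.
Total variables = inputs + gates = 13 + 36 = 49.

49


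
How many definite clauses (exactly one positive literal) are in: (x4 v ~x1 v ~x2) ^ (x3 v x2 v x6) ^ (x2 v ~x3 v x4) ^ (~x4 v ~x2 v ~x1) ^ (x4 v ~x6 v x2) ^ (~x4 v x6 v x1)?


A definite clause has exactly one positive literal.
Clause 1: 1 positive -> definite
Clause 2: 3 positive -> not definite
Clause 3: 2 positive -> not definite
Clause 4: 0 positive -> not definite
Clause 5: 2 positive -> not definite
Clause 6: 2 positive -> not definite
Definite clause count = 1.

1


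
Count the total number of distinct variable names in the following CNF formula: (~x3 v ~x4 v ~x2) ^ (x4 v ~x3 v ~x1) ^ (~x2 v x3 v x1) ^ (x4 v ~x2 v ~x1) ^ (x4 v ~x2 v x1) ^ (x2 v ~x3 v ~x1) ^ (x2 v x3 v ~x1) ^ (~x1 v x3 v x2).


Identify each distinct variable in the formula.
Variables found: x1, x2, x3, x4.
Total distinct variables = 4.

4


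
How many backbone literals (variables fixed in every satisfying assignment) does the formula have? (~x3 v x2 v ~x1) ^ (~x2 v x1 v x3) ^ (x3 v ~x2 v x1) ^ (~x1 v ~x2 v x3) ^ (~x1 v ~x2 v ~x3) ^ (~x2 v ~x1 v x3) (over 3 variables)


Find all satisfying assignments: 4 model(s).
Check which variables have the same value in every model.
No variable is fixed across all models.
Backbone size = 0.

0


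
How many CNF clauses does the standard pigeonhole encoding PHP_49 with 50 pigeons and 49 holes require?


The PHP encoding has two parts:
1) At-least-one-hole clauses: 50 (one per pigeon, each with 49 literals).
2) At-most-one-pigeon-per-hole clauses: 49 holes * C(50,2) = 49 * 1225 = 60025.
Total clauses = 50 + 60025 = 60075.

60075


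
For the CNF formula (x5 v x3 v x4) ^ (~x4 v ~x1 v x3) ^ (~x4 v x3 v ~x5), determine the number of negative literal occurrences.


Scan each clause for negated literals.
Clause 1: 0 negative; Clause 2: 2 negative; Clause 3: 2 negative.
Total negative literal occurrences = 4.

4


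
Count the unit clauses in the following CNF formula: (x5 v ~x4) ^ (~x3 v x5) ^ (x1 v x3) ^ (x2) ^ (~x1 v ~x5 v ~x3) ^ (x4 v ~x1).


A unit clause contains exactly one literal.
Unit clauses found: (x2).
Count = 1.

1


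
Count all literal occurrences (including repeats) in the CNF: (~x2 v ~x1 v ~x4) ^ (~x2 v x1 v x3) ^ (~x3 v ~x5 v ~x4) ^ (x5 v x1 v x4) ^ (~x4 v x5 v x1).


Clause lengths: 3, 3, 3, 3, 3.
Sum = 3 + 3 + 3 + 3 + 3 = 15.

15


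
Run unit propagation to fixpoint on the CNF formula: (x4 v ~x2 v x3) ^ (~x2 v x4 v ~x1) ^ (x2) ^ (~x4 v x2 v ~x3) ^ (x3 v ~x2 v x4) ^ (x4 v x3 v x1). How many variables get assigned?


Unit propagation repeatedly assigns the literal in any unit clause, then simplifies.
Assignments in order: x2 = T.
No further unit clauses remain.
Total variables assigned = 1.

1


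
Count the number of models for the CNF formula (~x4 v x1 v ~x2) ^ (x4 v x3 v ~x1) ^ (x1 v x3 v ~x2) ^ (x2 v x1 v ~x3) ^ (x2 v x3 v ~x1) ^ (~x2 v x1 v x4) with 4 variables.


Enumerate all 16 truth assignments over 4 variables.
Test each against every clause.
Satisfying assignments found: 7.

7


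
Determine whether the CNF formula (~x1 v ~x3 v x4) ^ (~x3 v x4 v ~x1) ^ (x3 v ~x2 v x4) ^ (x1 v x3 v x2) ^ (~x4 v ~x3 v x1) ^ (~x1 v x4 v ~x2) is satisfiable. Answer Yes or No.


Check all 16 possible truth assignments.
Number of satisfying assignments found: 8.
The formula is satisfiable.

Yes


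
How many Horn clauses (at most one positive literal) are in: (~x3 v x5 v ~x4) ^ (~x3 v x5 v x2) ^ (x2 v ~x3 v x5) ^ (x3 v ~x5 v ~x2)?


A Horn clause has at most one positive literal.
Clause 1: 1 positive lit(s) -> Horn
Clause 2: 2 positive lit(s) -> not Horn
Clause 3: 2 positive lit(s) -> not Horn
Clause 4: 1 positive lit(s) -> Horn
Total Horn clauses = 2.

2


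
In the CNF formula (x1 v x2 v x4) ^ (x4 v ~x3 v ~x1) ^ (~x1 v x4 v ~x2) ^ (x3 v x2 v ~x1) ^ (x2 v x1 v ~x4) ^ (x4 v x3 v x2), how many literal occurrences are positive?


Scan each clause for unnegated literals.
Clause 1: 3 positive; Clause 2: 1 positive; Clause 3: 1 positive; Clause 4: 2 positive; Clause 5: 2 positive; Clause 6: 3 positive.
Total positive literal occurrences = 12.

12


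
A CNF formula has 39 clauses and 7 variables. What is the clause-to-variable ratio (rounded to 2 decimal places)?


Clause-to-variable ratio = clauses / variables.
39 / 7 = 5.57.

5.57


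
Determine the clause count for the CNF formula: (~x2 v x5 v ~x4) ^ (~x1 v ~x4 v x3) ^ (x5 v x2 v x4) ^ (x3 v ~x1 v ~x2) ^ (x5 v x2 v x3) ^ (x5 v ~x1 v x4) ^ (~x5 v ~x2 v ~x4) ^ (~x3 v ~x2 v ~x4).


Each group enclosed in parentheses joined by ^ is one clause.
Counting the conjuncts: 8 clauses.

8


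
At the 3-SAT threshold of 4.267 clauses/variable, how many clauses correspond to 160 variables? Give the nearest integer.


The 3-SAT phase transition occurs at approximately 4.267 clauses per variable.
m = 4.267 * 160 = 682.72.
Rounded to nearest integer: 683.

683


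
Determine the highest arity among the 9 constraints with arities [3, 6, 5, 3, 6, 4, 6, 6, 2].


The arities are: 3, 6, 5, 3, 6, 4, 6, 6, 2.
Scan for the maximum value.
Maximum arity = 6.

6


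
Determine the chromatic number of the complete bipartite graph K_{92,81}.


K_{92,81} is bipartite by definition: the two parts are independent sets, with every edge crossing between them.
Color all vertices in one part with color 1 and all vertices in the other part with color 2.
Since the graph has at least one edge, one color does not suffice.
Chromatic number = 2.

2


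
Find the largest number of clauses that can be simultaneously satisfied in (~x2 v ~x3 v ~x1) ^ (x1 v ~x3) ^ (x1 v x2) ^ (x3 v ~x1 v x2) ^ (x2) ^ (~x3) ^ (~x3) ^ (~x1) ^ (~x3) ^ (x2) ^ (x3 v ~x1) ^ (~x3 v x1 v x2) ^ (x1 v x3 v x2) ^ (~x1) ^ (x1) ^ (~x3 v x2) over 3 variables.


Enumerate all 8 truth assignments.
For each, count how many of the 16 clauses are satisfied.
The formula is not fully satisfiable, so the maximum is below 16.
Maximum simultaneously satisfiable clauses = 15.

15


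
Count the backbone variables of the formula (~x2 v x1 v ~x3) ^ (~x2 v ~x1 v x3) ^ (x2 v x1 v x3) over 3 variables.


Find all satisfying assignments: 5 model(s).
Check which variables have the same value in every model.
No variable is fixed across all models.
Backbone size = 0.

0


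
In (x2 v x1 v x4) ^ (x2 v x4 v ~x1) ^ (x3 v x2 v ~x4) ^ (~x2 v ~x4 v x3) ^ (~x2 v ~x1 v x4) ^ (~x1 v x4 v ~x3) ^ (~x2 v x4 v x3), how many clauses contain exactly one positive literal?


A definite clause has exactly one positive literal.
Clause 1: 3 positive -> not definite
Clause 2: 2 positive -> not definite
Clause 3: 2 positive -> not definite
Clause 4: 1 positive -> definite
Clause 5: 1 positive -> definite
Clause 6: 1 positive -> definite
Clause 7: 2 positive -> not definite
Definite clause count = 3.

3


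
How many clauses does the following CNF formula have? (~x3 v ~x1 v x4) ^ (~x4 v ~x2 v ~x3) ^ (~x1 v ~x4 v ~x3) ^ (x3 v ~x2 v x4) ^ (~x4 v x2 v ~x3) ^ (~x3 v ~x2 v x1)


Each group enclosed in parentheses joined by ^ is one clause.
Counting the conjuncts: 6 clauses.

6


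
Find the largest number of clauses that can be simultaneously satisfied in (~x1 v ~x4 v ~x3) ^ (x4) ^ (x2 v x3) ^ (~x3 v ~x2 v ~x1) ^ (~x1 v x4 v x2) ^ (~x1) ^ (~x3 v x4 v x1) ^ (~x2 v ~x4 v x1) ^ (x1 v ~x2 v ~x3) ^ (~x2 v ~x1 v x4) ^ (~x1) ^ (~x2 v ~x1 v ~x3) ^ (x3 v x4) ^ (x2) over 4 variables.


Enumerate all 16 truth assignments.
For each, count how many of the 14 clauses are satisfied.
The formula is not fully satisfiable, so the maximum is below 14.
Maximum simultaneously satisfiable clauses = 13.

13


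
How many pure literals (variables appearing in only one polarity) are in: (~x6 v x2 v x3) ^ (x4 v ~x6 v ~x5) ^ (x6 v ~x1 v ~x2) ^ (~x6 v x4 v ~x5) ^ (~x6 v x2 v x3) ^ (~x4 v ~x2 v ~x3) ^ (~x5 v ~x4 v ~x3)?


A pure literal appears in only one polarity across all clauses.
Pure literals: x1 (negative only), x5 (negative only).
Count = 2.

2


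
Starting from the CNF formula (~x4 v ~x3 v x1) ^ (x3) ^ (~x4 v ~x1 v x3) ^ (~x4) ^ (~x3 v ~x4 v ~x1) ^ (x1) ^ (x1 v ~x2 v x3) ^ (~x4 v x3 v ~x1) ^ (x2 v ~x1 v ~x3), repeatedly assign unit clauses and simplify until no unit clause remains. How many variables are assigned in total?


Unit propagation repeatedly assigns the literal in any unit clause, then simplifies.
Assignments in order: x3 = T, x4 = F, x1 = T, x2 = T.
No further unit clauses remain.
Total variables assigned = 4.

4


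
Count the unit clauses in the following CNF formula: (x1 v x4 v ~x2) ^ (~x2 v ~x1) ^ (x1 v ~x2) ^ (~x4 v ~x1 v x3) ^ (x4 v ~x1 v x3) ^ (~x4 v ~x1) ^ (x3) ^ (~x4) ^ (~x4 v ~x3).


A unit clause contains exactly one literal.
Unit clauses found: (x3), (~x4).
Count = 2.

2


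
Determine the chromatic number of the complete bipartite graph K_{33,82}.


K_{33,82} is bipartite by definition: the two parts are independent sets, with every edge crossing between them.
Color all vertices in one part with color 1 and all vertices in the other part with color 2.
Since the graph has at least one edge, one color does not suffice.
Chromatic number = 2.

2


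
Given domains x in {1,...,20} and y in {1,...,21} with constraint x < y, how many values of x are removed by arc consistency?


For the constraint x < y, x needs a supporting value in y's domain.
x can be at most 20 (one less than y's maximum).
Valid x values from domain: 20 out of 20.
Pruned = 20 - 20 = 0.

0


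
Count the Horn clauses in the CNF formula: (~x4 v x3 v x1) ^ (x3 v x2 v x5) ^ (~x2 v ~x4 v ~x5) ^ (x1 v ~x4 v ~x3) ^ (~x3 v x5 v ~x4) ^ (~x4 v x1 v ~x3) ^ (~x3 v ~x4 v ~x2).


A Horn clause has at most one positive literal.
Clause 1: 2 positive lit(s) -> not Horn
Clause 2: 3 positive lit(s) -> not Horn
Clause 3: 0 positive lit(s) -> Horn
Clause 4: 1 positive lit(s) -> Horn
Clause 5: 1 positive lit(s) -> Horn
Clause 6: 1 positive lit(s) -> Horn
Clause 7: 0 positive lit(s) -> Horn
Total Horn clauses = 5.

5


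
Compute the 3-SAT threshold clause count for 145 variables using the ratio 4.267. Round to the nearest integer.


The 3-SAT phase transition occurs at approximately 4.267 clauses per variable.
m = 4.267 * 145 = 618.715.
Rounded to nearest integer: 619.

619


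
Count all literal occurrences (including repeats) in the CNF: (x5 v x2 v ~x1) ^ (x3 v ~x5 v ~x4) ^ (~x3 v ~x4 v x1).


Clause lengths: 3, 3, 3.
Sum = 3 + 3 + 3 = 9.

9


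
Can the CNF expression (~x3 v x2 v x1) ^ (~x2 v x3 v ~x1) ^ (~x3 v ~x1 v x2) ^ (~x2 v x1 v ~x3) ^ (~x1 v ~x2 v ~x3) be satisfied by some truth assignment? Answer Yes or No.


Check all 8 possible truth assignments.
Number of satisfying assignments found: 3.
The formula is satisfiable.

Yes


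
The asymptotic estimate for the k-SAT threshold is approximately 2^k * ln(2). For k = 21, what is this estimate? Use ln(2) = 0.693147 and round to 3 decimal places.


Using the asymptotic formula: threshold ~ 2^k * ln(2).
2^21 = 2097152.
2097152 * 0.693147 = 1453634.617.

1453634.617


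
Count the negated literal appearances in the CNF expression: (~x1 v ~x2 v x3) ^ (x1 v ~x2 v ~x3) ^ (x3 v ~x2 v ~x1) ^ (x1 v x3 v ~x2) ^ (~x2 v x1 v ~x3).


Scan each clause for negated literals.
Clause 1: 2 negative; Clause 2: 2 negative; Clause 3: 2 negative; Clause 4: 1 negative; Clause 5: 2 negative.
Total negative literal occurrences = 9.

9


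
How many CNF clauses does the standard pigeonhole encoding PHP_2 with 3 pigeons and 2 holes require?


The PHP encoding has two parts:
1) At-least-one-hole clauses: 3 (one per pigeon, each with 2 literals).
2) At-most-one-pigeon-per-hole clauses: 2 holes * C(3,2) = 2 * 3 = 6.
Total clauses = 3 + 6 = 9.

9


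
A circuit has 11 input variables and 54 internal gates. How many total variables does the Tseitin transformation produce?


The Tseitin transformation introduces one auxiliary variable per gate.
Total variables = inputs + gates = 11 + 54 = 65.

65


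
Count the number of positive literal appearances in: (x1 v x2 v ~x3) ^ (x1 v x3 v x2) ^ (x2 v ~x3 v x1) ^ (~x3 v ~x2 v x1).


Scan each clause for unnegated literals.
Clause 1: 2 positive; Clause 2: 3 positive; Clause 3: 2 positive; Clause 4: 1 positive.
Total positive literal occurrences = 8.

8


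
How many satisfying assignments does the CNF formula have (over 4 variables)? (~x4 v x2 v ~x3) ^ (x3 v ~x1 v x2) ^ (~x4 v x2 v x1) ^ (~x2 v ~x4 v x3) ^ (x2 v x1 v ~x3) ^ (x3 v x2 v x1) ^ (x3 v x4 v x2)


Enumerate all 16 truth assignments over 4 variables.
Test each against every clause.
Satisfying assignments found: 7.

7


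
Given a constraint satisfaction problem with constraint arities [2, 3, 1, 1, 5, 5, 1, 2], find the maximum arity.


The arities are: 2, 3, 1, 1, 5, 5, 1, 2.
Scan for the maximum value.
Maximum arity = 5.

5


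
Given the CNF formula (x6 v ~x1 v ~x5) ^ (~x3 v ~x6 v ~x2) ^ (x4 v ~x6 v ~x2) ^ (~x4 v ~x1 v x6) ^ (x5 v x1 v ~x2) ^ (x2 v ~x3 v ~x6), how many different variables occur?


Identify each distinct variable in the formula.
Variables found: x1, x2, x3, x4, x5, x6.
Total distinct variables = 6.

6


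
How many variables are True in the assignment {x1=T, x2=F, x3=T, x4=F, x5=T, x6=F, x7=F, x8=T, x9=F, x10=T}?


The weight is the number of variables assigned True.
True variables: x1, x3, x5, x8, x10.
Weight = 5.

5


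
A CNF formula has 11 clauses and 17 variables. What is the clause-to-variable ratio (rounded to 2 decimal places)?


Clause-to-variable ratio = clauses / variables.
11 / 17 = 0.65.

0.65


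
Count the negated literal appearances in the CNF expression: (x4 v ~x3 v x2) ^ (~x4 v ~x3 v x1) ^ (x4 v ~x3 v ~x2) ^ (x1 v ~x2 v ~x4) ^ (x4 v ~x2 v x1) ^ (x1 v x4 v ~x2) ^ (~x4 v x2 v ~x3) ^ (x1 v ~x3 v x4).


Scan each clause for negated literals.
Clause 1: 1 negative; Clause 2: 2 negative; Clause 3: 2 negative; Clause 4: 2 negative; Clause 5: 1 negative; Clause 6: 1 negative; Clause 7: 2 negative; Clause 8: 1 negative.
Total negative literal occurrences = 12.

12


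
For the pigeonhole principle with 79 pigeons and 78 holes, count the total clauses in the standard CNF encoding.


The PHP encoding has two parts:
1) At-least-one-hole clauses: 79 (one per pigeon, each with 78 literals).
2) At-most-one-pigeon-per-hole clauses: 78 holes * C(79,2) = 78 * 3081 = 240318.
Total clauses = 79 + 240318 = 240397.

240397


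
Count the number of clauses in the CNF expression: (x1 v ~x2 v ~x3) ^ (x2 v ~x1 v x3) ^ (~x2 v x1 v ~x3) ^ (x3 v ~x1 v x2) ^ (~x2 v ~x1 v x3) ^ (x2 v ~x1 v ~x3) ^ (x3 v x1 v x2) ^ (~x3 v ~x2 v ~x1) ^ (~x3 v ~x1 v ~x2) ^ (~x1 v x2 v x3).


Each group enclosed in parentheses joined by ^ is one clause.
Counting the conjuncts: 10 clauses.

10


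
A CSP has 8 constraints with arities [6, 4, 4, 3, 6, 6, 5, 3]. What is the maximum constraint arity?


The arities are: 6, 4, 4, 3, 6, 6, 5, 3.
Scan for the maximum value.
Maximum arity = 6.

6


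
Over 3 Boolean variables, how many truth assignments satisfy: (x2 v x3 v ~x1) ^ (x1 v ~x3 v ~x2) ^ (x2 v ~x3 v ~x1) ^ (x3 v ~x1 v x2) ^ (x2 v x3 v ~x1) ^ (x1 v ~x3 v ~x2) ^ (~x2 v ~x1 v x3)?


Enumerate all 8 truth assignments over 3 variables.
Test each against every clause.
Satisfying assignments found: 4.

4


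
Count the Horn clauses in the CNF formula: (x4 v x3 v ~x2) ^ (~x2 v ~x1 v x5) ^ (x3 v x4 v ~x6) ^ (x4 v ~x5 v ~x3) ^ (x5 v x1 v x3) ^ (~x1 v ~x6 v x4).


A Horn clause has at most one positive literal.
Clause 1: 2 positive lit(s) -> not Horn
Clause 2: 1 positive lit(s) -> Horn
Clause 3: 2 positive lit(s) -> not Horn
Clause 4: 1 positive lit(s) -> Horn
Clause 5: 3 positive lit(s) -> not Horn
Clause 6: 1 positive lit(s) -> Horn
Total Horn clauses = 3.

3


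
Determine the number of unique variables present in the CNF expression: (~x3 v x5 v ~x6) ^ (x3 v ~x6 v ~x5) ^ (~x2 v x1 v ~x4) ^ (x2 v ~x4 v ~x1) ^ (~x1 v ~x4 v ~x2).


Identify each distinct variable in the formula.
Variables found: x1, x2, x3, x4, x5, x6.
Total distinct variables = 6.

6


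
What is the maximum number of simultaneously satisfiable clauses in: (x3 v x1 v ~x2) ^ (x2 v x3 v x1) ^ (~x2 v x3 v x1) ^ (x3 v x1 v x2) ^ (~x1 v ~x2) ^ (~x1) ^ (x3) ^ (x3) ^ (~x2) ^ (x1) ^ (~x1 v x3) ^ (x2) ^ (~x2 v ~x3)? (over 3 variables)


Enumerate all 8 truth assignments.
For each, count how many of the 13 clauses are satisfied.
The formula is not fully satisfiable, so the maximum is below 13.
Maximum simultaneously satisfiable clauses = 11.

11


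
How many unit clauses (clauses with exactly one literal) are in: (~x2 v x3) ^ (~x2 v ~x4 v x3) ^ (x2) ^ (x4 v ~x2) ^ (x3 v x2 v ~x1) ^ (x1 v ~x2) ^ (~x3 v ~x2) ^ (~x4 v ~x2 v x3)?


A unit clause contains exactly one literal.
Unit clauses found: (x2).
Count = 1.

1


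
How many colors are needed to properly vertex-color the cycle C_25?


An odd cycle cannot be 2-colored: alternating two colors around the cycle returns to the start with a conflict.
Since 25 is odd, three colors are required (and three suffice).
Chromatic number = 3.

3


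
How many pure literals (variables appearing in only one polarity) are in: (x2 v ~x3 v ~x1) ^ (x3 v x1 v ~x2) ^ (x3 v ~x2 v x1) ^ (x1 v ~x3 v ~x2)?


A pure literal appears in only one polarity across all clauses.
No pure literals found.
Count = 0.

0


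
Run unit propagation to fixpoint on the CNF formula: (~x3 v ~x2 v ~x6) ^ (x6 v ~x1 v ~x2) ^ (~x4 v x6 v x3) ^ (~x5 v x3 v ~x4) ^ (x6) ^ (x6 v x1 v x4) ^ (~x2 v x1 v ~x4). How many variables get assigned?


Unit propagation repeatedly assigns the literal in any unit clause, then simplifies.
Assignments in order: x6 = T.
No further unit clauses remain.
Total variables assigned = 1.

1


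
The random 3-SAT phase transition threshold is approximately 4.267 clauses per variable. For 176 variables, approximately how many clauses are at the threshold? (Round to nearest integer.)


The 3-SAT phase transition occurs at approximately 4.267 clauses per variable.
m = 4.267 * 176 = 750.992.
Rounded to nearest integer: 751.

751


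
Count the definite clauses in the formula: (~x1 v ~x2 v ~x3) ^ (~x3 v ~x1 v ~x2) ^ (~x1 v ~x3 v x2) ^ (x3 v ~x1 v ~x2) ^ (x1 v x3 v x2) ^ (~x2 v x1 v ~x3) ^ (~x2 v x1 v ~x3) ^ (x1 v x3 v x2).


A definite clause has exactly one positive literal.
Clause 1: 0 positive -> not definite
Clause 2: 0 positive -> not definite
Clause 3: 1 positive -> definite
Clause 4: 1 positive -> definite
Clause 5: 3 positive -> not definite
Clause 6: 1 positive -> definite
Clause 7: 1 positive -> definite
Clause 8: 3 positive -> not definite
Definite clause count = 4.

4


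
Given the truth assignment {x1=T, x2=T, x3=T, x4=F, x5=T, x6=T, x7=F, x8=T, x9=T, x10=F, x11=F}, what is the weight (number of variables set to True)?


The weight is the number of variables assigned True.
True variables: x1, x2, x3, x5, x6, x8, x9.
Weight = 7.

7


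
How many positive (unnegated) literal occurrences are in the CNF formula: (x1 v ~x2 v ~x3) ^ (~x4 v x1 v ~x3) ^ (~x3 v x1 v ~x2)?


Scan each clause for unnegated literals.
Clause 1: 1 positive; Clause 2: 1 positive; Clause 3: 1 positive.
Total positive literal occurrences = 3.

3


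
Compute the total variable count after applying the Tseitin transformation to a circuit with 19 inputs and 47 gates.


The Tseitin transformation introduces one auxiliary variable per gate.
Total variables = inputs + gates = 19 + 47 = 66.

66


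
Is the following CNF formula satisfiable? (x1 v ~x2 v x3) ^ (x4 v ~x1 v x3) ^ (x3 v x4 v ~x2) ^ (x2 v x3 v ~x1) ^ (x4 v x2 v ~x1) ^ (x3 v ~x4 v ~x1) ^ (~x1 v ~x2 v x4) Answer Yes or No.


Check all 16 possible truth assignments.
Number of satisfying assignments found: 8.
The formula is satisfiable.

Yes


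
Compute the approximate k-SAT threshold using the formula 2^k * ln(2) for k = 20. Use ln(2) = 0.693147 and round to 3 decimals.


Using the asymptotic formula: threshold ~ 2^k * ln(2).
2^20 = 1048576.
1048576 * 0.693147 = 726817.309.

726817.309


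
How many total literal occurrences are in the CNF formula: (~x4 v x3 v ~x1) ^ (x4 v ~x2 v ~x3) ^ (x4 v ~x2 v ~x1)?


Clause lengths: 3, 3, 3.
Sum = 3 + 3 + 3 = 9.

9


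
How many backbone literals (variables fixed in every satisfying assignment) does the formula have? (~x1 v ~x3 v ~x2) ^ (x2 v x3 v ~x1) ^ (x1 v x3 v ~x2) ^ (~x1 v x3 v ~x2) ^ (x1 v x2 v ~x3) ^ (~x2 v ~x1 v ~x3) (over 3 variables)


Find all satisfying assignments: 3 model(s).
Check which variables have the same value in every model.
No variable is fixed across all models.
Backbone size = 0.

0


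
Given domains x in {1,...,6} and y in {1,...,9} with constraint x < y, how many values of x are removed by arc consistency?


For the constraint x < y, x needs a supporting value in y's domain.
x can be at most 8 (one less than y's maximum).
Valid x values from domain: 6 out of 6.
Pruned = 6 - 6 = 0.

0


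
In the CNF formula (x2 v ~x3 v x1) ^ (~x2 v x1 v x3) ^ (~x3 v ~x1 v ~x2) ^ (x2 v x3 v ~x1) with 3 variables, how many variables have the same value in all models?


Find all satisfying assignments: 4 model(s).
Check which variables have the same value in every model.
No variable is fixed across all models.
Backbone size = 0.

0


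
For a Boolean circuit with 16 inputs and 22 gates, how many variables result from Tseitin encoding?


The Tseitin transformation introduces one auxiliary variable per gate.
Total variables = inputs + gates = 16 + 22 = 38.

38


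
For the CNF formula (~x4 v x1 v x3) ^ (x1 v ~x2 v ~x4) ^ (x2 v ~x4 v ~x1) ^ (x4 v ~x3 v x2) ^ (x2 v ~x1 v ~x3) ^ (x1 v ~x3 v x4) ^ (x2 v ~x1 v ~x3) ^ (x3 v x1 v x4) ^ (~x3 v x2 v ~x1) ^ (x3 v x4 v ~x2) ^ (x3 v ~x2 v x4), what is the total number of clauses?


Each group enclosed in parentheses joined by ^ is one clause.
Counting the conjuncts: 11 clauses.

11


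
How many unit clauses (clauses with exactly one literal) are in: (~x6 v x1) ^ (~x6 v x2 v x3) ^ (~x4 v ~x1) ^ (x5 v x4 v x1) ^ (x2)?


A unit clause contains exactly one literal.
Unit clauses found: (x2).
Count = 1.

1


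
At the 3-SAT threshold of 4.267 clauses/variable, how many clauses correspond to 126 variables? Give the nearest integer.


The 3-SAT phase transition occurs at approximately 4.267 clauses per variable.
m = 4.267 * 126 = 537.642.
Rounded to nearest integer: 538.

538


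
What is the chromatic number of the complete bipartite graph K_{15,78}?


K_{15,78} is bipartite by definition: the two parts are independent sets, with every edge crossing between them.
Color all vertices in one part with color 1 and all vertices in the other part with color 2.
Since the graph has at least one edge, one color does not suffice.
Chromatic number = 2.

2


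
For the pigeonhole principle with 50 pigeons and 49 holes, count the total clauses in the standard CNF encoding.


The PHP encoding has two parts:
1) At-least-one-hole clauses: 50 (one per pigeon, each with 49 literals).
2) At-most-one-pigeon-per-hole clauses: 49 holes * C(50,2) = 49 * 1225 = 60025.
Total clauses = 50 + 60025 = 60075.

60075


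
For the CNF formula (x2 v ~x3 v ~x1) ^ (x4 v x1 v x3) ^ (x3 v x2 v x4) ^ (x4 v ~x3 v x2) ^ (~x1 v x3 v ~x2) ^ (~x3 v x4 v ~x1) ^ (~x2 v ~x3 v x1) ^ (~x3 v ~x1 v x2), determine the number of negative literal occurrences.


Scan each clause for negated literals.
Clause 1: 2 negative; Clause 2: 0 negative; Clause 3: 0 negative; Clause 4: 1 negative; Clause 5: 2 negative; Clause 6: 2 negative; Clause 7: 2 negative; Clause 8: 2 negative.
Total negative literal occurrences = 11.

11


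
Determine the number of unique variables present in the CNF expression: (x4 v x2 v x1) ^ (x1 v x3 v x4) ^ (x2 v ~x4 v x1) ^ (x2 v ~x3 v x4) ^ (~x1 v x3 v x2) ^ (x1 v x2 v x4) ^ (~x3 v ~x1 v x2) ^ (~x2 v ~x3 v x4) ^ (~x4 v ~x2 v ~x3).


Identify each distinct variable in the formula.
Variables found: x1, x2, x3, x4.
Total distinct variables = 4.

4


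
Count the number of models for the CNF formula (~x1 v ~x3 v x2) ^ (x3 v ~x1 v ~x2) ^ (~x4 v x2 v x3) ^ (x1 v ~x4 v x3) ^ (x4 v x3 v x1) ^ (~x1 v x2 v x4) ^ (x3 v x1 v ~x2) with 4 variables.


Enumerate all 16 truth assignments over 4 variables.
Test each against every clause.
Satisfying assignments found: 6.

6


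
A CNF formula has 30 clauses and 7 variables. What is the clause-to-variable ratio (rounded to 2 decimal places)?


Clause-to-variable ratio = clauses / variables.
30 / 7 = 4.29.

4.29


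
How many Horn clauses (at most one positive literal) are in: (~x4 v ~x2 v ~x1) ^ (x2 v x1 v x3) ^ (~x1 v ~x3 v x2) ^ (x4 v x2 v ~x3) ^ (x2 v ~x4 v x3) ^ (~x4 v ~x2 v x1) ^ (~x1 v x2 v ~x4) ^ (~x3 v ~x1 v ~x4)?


A Horn clause has at most one positive literal.
Clause 1: 0 positive lit(s) -> Horn
Clause 2: 3 positive lit(s) -> not Horn
Clause 3: 1 positive lit(s) -> Horn
Clause 4: 2 positive lit(s) -> not Horn
Clause 5: 2 positive lit(s) -> not Horn
Clause 6: 1 positive lit(s) -> Horn
Clause 7: 1 positive lit(s) -> Horn
Clause 8: 0 positive lit(s) -> Horn
Total Horn clauses = 5.

5


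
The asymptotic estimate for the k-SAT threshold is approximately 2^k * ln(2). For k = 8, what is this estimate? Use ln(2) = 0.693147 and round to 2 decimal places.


Using the asymptotic formula: threshold ~ 2^k * ln(2).
2^8 = 256.
256 * 0.693147 = 177.45.

177.45


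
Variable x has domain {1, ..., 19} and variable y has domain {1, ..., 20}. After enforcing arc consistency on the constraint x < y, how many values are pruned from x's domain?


For the constraint x < y, x needs a supporting value in y's domain.
x can be at most 19 (one less than y's maximum).
Valid x values from domain: 19 out of 19.
Pruned = 19 - 19 = 0.

0


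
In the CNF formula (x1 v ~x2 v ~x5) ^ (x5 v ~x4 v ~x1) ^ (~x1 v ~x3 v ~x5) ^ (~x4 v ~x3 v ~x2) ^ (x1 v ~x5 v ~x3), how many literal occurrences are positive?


Scan each clause for unnegated literals.
Clause 1: 1 positive; Clause 2: 1 positive; Clause 3: 0 positive; Clause 4: 0 positive; Clause 5: 1 positive.
Total positive literal occurrences = 3.

3


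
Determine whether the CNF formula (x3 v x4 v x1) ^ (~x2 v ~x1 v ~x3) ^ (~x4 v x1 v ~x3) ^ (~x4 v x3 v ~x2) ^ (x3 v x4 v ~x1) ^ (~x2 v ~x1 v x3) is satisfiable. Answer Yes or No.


Check all 16 possible truth assignments.
Number of satisfying assignments found: 6.
The formula is satisfiable.

Yes


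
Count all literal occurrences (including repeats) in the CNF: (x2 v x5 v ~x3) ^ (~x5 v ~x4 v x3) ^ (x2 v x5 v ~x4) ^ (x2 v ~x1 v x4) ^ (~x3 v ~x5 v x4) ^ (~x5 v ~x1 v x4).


Clause lengths: 3, 3, 3, 3, 3, 3.
Sum = 3 + 3 + 3 + 3 + 3 + 3 = 18.

18
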